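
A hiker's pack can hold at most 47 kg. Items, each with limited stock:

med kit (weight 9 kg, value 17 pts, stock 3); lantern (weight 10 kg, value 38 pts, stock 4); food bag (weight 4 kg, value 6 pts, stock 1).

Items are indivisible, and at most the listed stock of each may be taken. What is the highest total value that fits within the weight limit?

158 pts

Best selections within weight 47 and stock limits:
- 4×lantern + 1×food bag: weight 44, value 158
- 4×lantern: weight 40, value 152
Best: 158 pts.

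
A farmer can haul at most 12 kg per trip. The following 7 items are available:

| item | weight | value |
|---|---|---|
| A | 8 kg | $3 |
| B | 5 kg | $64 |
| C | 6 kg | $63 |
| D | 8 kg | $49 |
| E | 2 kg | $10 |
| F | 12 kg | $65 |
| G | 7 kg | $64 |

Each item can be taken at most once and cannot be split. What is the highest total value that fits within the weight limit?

This is a 0/1 knapsack; check combinations near the capacity.
- B+G: weight 5+7=12, value 64+64=128
- B+C: weight 5+6=11, value 64+63=127
- B+E: weight 5+2=7, value 64+10=74
- E+G: weight 2+7=9, value 10+64=74
- C+E: weight 6+2=8, value 63+10=73
Best: $128.

$128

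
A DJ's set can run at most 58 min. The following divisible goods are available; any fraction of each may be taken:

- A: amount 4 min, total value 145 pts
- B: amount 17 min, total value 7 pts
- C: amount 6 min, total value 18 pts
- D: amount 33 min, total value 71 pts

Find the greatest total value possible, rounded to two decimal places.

240.18

Take in order of value per unit:
- A (145/4 per unit): all 4 → value 145, running total 145.00
- C (18/6 per unit): all 6 → value 18, running total 163.00
- D (71/33 per unit): all 33 → value 71, running total 234.00
- B (7/17 per unit): 15 of 17 → value 15×7/17 = 6.1765, running total 240.18
Total 240.18.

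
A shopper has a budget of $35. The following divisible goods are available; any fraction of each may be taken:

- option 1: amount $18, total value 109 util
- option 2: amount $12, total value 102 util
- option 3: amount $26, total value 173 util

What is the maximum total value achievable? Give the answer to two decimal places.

255.04

Take in order of value per unit:
- option 2 (102/12 per unit): all 12 → value 102, running total 102.00
- option 3 (173/26 per unit): 23 of 26 → value 23×173/26 = 153.0385, running total 255.04
Total 255.04.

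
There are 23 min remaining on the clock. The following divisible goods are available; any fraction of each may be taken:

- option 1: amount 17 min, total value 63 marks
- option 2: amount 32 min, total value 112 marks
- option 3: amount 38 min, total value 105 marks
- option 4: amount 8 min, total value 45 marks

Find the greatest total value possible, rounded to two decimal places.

100.59

Take in order of value per unit:
- option 4 (45/8 per unit): all 8 → value 45, running total 45.00
- option 1 (63/17 per unit): 15 of 17 → value 15×63/17 = 55.5882, running total 100.59
Total 100.59.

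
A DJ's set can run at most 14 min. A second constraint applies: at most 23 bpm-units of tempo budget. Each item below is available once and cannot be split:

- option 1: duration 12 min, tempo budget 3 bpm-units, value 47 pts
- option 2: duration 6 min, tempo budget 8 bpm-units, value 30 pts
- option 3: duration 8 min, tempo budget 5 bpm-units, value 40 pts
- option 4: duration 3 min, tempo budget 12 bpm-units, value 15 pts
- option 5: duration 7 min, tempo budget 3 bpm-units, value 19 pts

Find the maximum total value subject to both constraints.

Feasible sets respecting both limits:
- option 2+option 3: duration 14, tempo budget 13, value 70
- option 3+option 4: duration 11, tempo budget 17, value 55
- option 2+option 5: duration 13, tempo budget 11, value 49
Best: 70 pts.

70 pts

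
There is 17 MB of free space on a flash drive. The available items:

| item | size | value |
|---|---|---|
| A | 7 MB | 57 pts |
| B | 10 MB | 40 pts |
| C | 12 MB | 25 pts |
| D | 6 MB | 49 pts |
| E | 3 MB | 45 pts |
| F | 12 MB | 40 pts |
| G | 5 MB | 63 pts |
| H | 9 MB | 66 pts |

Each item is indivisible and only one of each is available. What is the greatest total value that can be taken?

Check high-value combinations within 17 MB:
- E+G+H: size 3+5+9=17, value 45+63+66=174
- A+E+G: size 7+3+5=15, value 57+45+63=165
- D+E+G: size 6+3+5=14, value 49+45+63=157
Best: 174 pts.

174 pts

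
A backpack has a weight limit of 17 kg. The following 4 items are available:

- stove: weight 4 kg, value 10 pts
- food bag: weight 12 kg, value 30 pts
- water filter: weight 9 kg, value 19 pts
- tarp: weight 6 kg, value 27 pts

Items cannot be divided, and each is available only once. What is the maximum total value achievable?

This is a 0/1 knapsack; check combinations near the capacity.
- water filter+tarp: weight 9+6=15, value 19+27=46
- stove+food bag: weight 4+12=16, value 10+30=40
- stove+tarp: weight 4+6=10, value 10+27=37
Best: 46 pts.

46 pts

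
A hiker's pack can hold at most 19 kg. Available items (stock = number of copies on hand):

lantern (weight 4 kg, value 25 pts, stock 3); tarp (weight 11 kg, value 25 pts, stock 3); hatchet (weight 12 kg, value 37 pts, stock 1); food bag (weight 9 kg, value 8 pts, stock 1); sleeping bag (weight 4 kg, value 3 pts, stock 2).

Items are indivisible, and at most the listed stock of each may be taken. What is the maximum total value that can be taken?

78 pts

Top feasible selections:
- 3×lantern + 1×sleeping bag: weight 16, value 78
- 3×lantern: weight 12, value 75
- 2×lantern + 1×tarp: weight 19, value 75
- 1×lantern + 1×hatchet: weight 16, value 62
Best: 78 pts.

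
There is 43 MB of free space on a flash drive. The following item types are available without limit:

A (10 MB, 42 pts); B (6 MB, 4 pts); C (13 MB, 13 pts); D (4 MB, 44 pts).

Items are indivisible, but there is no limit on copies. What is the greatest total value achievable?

440 pts

Best value-per-unit is D at 44/4, and filling with it alone uses size 10×4=40. No mix of the others beats 10×44 = 440.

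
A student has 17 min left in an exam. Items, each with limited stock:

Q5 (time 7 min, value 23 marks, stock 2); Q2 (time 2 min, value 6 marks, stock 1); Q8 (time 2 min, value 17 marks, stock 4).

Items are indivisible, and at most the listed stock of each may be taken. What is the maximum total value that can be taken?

97 marks

Top feasible selections:
- 1×Q5 + 1×Q2 + 4×Q8: time 17, value 97
- 1×Q5 + 4×Q8: time 15, value 91
- 1×Q5 + 1×Q2 + 3×Q8: time 15, value 80
Best: 97 marks.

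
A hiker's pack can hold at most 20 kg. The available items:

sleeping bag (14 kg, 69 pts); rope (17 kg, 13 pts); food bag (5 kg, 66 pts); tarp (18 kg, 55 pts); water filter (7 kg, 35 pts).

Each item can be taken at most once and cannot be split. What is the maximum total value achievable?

Check high-value combinations within 20 kg:
- sleeping bag+food bag: weight 14+5=19, value 69+66=135
- food bag+water filter: weight 5+7=12, value 66+35=101
- sleeping bag: weight 14, value 69
- food bag: weight 5, value 66
Best: 135 pts.

135 pts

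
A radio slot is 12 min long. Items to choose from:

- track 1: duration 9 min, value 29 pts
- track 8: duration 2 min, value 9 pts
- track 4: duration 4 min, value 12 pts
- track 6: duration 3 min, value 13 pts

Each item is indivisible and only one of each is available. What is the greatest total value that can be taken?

This is a 0/1 knapsack; check combinations near the capacity.
- track 1+track 6: duration 9+3=12, value 29+13=42
- track 1+track 8: duration 9+2=11, value 29+9=38
- track 8+track 4+track 6: duration 2+4+3=9, value 9+12+13=34
Best: 42 pts.

42 pts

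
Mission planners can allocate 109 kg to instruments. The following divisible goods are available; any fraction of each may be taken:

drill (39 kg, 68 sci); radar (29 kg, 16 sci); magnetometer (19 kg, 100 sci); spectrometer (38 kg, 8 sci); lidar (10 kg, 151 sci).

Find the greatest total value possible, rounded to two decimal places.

Take in order of value per unit:
- lidar (151/10 per unit): all 10 → value 151, running total 151.00
- magnetometer (100/19 per unit): all 19 → value 100, running total 251.00
- drill (68/39 per unit): all 39 → value 68, running total 319.00
- radar (16/29 per unit): all 29 → value 16, running total 335.00
- spectrometer (8/38 per unit): 12 of 38 → value 12×8/38 = 2.5263, running total 337.53
Total 337.53.

337.53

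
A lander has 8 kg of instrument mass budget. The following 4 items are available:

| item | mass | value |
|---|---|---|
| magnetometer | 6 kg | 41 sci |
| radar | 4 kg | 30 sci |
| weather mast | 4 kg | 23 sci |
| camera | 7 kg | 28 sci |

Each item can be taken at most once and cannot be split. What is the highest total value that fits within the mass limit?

53 sci

Check high-value combinations within 8 kg:
- radar+weather mast: mass 4+4=8, value 30+23=53
- magnetometer: mass 6, value 41
- radar: mass 4, value 30
Best: 53 sci.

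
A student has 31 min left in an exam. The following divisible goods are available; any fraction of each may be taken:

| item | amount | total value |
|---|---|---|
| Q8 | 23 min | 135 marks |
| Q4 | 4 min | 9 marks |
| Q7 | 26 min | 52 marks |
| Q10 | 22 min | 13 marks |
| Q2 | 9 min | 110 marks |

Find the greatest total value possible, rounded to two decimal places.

Take in order of value per unit:
- Q2 (110/9 per unit): all 9 → value 110, running total 110.00
- Q8 (135/23 per unit): 22 of 23 → value 22×135/23 = 129.1304, running total 239.13
Total 239.13.

239.13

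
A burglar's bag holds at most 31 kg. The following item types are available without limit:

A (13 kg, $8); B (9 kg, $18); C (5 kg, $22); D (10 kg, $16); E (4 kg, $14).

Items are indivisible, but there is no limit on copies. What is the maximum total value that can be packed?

$132

Best value-per-unit is C at 22/5, and filling with it alone uses weight 6×5=30. No mix of the others beats 6×22 = 132.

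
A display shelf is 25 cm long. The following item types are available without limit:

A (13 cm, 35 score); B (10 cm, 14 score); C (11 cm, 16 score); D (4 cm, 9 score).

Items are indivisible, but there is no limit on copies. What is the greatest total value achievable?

62 score

Best value-per-unit is A at 35/13; filling with it alone gives 1×35 = 35.
Optimal mix: 1×A + 3×D → length 25, value 62.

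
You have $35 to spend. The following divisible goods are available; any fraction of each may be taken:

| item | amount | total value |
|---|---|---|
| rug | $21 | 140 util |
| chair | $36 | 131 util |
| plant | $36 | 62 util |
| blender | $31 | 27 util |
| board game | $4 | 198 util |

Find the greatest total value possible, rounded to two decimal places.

374.39

Take in order of value per unit:
- board game (198/4 per unit): all 4 → value 198, running total 198.00
- rug (140/21 per unit): all 21 → value 140, running total 338.00
- chair (131/36 per unit): 10 of 36 → value 10×131/36 = 36.3889, running total 374.39
Total 374.39.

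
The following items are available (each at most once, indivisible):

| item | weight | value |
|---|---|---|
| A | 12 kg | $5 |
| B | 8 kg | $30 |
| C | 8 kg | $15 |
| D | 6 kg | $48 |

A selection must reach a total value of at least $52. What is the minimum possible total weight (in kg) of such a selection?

14

Subsets with value ≥ 52, sorted by total weight:
- B+D: weight 14, value 78
- C+D: weight 14, value 63
- A+D: weight 18, value 53
- B+C+D: weight 22, value 93
Minimum weight: 14 kg.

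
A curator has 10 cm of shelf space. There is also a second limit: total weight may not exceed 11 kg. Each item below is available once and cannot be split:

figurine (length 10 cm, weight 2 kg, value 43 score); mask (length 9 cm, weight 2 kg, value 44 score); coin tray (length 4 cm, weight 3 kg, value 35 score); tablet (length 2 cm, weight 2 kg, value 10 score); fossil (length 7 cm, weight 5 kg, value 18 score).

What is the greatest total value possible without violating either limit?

45 score

Feasible sets respecting both limits:
- coin tray+tablet: length 6, weight 5, value 45
- mask: length 9, weight 2, value 44
- figurine: length 10, weight 2, value 43
Best: 45 score.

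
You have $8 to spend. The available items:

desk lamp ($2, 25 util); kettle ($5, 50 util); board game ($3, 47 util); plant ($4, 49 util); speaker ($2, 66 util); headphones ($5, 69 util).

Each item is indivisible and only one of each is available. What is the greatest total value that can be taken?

140 util

This is a 0/1 knapsack; check combinations near the capacity.
- desk lamp+plant+speaker: cost 2+4+2=8, value 25+49+66=140
- desk lamp+board game+speaker: cost 2+3+2=7, value 25+47+66=138
- speaker+headphones: cost 2+5=7, value 66+69=135
- kettle+speaker: cost 5+2=7, value 50+66=116
- board game+headphones: cost 3+5=8, value 47+69=116
Best: 140 util.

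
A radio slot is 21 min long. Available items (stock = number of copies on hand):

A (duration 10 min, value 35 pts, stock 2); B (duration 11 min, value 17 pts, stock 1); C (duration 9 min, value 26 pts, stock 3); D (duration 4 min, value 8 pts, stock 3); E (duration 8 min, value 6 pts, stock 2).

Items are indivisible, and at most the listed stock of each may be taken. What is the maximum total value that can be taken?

70 pts

Best selections within duration 21 and stock limits:
- 2×A: duration 20, value 70
- 1×A + 1×C: duration 19, value 61
Best: 70 pts.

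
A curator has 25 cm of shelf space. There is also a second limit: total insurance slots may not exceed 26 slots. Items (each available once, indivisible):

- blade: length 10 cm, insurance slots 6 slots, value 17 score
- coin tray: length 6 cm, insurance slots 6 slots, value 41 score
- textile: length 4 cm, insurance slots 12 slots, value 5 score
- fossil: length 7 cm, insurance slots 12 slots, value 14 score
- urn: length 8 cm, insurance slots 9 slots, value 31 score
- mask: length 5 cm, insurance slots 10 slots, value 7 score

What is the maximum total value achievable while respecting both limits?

Feasible sets respecting both limits:
- blade+coin tray+urn: length 24, insurance slots 21, value 89
- coin tray+urn+mask: length 19, insurance slots 25, value 79
- blade+coin tray+fossil: length 23, insurance slots 24, value 72
Best: 89 score.

89 score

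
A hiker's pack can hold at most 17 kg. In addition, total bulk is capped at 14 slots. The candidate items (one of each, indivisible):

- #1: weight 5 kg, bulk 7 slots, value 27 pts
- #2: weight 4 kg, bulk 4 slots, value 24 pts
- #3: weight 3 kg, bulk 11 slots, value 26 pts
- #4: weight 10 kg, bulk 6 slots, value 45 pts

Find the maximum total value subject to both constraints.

Feasible sets respecting both limits:
- #1+#4: weight 15, bulk 13, value 72
- #2+#4: weight 14, bulk 10, value 69
- #1+#2: weight 9, bulk 11, value 51
Best: 72 pts.

72 pts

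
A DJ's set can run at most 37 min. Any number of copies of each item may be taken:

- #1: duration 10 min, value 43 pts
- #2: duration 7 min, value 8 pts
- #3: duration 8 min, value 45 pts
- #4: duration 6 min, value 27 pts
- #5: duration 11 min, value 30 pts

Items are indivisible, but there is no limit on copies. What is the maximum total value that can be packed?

Best value-per-unit is #3 at 45/8; filling with it alone gives 4×45 = 180.
Optimal mix: 3×#3 + 2×#4 → duration 36, value 189.

189 pts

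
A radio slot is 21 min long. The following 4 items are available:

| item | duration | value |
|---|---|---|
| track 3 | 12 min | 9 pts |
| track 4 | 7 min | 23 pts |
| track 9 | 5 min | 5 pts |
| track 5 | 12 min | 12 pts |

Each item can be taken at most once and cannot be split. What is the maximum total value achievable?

35 pts

Check high-value combinations within 21 min:
- track 4+track 5: duration 7+12=19, value 23+12=35
- track 3+track 4: duration 12+7=19, value 9+23=32
- track 4+track 9: duration 7+5=12, value 23+5=28
- track 4: duration 7, value 23
- track 9+track 5: duration 5+12=17, value 5+12=17
Best: 35 pts.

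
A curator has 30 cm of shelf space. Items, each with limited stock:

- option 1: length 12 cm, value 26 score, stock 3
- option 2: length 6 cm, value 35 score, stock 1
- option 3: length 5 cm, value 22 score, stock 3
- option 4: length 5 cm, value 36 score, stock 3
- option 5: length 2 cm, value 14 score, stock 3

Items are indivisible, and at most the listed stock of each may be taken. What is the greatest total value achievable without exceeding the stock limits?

Top feasible selections:
- 1×option 2 + 1×option 3 + 3×option 4 + 2×option 5: length 30, value 193
- 1×option 2 + 3×option 4 + 3×option 5: length 27, value 185
Best: 193 score.

193 score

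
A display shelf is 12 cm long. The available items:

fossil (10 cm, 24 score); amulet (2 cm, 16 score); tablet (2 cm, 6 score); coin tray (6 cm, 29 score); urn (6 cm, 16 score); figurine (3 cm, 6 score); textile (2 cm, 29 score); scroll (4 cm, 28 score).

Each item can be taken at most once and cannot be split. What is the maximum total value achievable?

Check high-value combinations within 12 cm:
- coin tray+textile+scroll: length 6+2+4=12, value 29+29+28=86
- amulet+tablet+coin tray+textile: length 2+2+6+2=12, value 16+6+29+29=80
- amulet+tablet+textile+scroll: length 2+2+2+4=10, value 16+6+29+28=79
Best: 86 score.

86 score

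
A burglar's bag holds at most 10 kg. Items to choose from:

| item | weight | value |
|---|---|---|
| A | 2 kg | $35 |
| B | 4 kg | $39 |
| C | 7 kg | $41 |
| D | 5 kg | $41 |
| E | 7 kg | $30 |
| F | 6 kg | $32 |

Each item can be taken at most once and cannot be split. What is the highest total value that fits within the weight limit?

$80

This is a 0/1 knapsack; check combinations near the capacity.
- B+D: weight 4+5=9, value 39+41=80
- A+D: weight 2+5=7, value 35+41=76
- A+C: weight 2+7=9, value 35+41=76
- A+B: weight 2+4=6, value 35+39=74
Best: $80.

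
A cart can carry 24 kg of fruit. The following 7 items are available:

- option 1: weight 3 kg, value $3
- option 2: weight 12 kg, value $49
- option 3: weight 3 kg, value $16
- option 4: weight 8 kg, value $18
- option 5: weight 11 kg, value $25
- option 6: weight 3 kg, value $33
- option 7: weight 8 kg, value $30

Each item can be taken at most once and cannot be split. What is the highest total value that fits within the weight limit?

Check high-value combinations within 24 kg:
- option 2+option 6+option 7: weight 12+3+8=23, value 49+33+30=112
- option 1+option 2+option 3+option 6: weight 3+12+3+3=21, value 3+49+16+33=101
- option 2+option 4+option 6: weight 12+8+3=23, value 49+18+33=100
Best: $112.

$112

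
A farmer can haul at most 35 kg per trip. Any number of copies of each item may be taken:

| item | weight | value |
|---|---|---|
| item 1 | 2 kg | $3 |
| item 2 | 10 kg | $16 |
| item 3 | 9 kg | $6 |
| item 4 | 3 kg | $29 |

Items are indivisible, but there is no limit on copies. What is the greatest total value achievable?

Best value-per-unit is item 4 at 29/3; filling with it alone gives 11×29 = 319.
Optimal mix: 1×item 1 + 11×item 4 → weight 35, value 322.

$322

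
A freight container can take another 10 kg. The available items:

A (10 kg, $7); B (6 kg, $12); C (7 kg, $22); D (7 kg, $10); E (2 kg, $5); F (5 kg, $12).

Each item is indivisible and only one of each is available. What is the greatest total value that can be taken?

$27

Check high-value combinations within 10 kg:
- C+E: weight 7+2=9, value 22+5=27
- C: weight 7, value 22
- E+F: weight 2+5=7, value 5+12=17
Best: $27.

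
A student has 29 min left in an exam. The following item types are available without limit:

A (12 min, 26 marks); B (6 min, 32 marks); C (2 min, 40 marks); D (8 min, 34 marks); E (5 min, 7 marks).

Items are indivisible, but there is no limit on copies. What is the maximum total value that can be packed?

560 marks

Best value-per-unit is C at 40/2, and filling with it alone uses time 14×2=28. No mix of the others beats 14×40 = 560.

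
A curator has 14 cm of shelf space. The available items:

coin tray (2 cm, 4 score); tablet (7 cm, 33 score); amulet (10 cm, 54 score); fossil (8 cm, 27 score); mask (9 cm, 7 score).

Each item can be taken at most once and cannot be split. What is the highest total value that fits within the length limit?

58 score

Check high-value combinations within 14 cm:
- coin tray+amulet: length 2+10=12, value 4+54=58
- amulet: length 10, value 54
- coin tray+tablet: length 2+7=9, value 4+33=37
Best: 58 score.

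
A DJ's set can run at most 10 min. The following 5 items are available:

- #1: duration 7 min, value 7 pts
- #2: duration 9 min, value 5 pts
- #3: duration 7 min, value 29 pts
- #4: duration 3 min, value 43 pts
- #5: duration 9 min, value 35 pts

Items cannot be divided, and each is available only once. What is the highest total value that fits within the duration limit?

Check high-value combinations within 10 min:
- #3+#4: duration 7+3=10, value 29+43=72
- #1+#4: duration 7+3=10, value 7+43=50
- #4: duration 3, value 43
Best: 72 pts.

72 pts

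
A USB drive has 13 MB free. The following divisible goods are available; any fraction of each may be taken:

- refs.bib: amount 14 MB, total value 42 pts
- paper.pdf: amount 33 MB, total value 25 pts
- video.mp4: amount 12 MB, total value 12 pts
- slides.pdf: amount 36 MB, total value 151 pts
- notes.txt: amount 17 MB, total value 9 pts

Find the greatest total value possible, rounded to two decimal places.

Take in order of value per unit:
- slides.pdf (151/36 per unit): 13 of 36 → value 13×151/36 = 54.5278, running total 54.53
Total 54.53.

54.53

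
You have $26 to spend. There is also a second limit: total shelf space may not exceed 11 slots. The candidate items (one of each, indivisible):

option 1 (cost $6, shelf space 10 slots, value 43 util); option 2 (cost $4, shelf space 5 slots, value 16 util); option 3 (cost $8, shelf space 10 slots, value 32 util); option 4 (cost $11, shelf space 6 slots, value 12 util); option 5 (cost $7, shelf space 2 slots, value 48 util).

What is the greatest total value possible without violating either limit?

Feasible sets respecting both limits:
- option 2+option 5: cost 11, shelf space 7, value 64
- option 4+option 5: cost 18, shelf space 8, value 60
- option 5: cost 7, shelf space 2, value 48
Best: 64 util.

64 util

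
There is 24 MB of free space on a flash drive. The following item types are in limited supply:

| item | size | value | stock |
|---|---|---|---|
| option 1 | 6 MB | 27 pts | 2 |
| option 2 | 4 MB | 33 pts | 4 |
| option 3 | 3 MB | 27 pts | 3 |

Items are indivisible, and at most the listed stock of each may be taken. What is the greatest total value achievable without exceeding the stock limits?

186 pts

Best selections within size 24 and stock limits:
- 4×option 2 + 2×option 3: size 22, value 186
- 3×option 2 + 3×option 3: size 21, value 180
- 1×option 1 + 3×option 2 + 2×option 3: size 24, value 180
Best: 186 pts.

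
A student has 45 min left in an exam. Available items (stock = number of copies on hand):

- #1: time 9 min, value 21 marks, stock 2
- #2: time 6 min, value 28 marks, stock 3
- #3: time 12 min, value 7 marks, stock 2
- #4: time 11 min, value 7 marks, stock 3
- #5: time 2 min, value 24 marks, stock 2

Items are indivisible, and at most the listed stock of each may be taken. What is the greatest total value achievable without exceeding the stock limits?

Best selections within time 45 and stock limits:
- 2×#1 + 3×#2 + 2×#5: time 40, value 174
- 1×#1 + 3×#2 + 1×#4 + 2×#5: time 42, value 160
Best: 174 marks.

174 marks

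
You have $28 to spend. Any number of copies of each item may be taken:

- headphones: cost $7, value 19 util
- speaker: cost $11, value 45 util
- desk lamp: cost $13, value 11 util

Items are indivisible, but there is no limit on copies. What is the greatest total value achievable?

90 util

Best value-per-unit is speaker at 45/11, and filling with it alone uses cost 2×11=22. No mix of the others beats 2×45 = 90.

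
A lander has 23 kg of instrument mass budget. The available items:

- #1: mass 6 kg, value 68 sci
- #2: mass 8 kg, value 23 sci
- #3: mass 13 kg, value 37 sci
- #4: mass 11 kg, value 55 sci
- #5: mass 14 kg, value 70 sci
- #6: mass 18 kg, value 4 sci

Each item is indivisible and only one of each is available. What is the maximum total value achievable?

Check high-value combinations within 23 kg:
- #1+#5: mass 6+14=20, value 68+70=138
- #1+#4: mass 6+11=17, value 68+55=123
- #1+#3: mass 6+13=19, value 68+37=105
- #2+#5: mass 8+14=22, value 23+70=93
- #1+#2: mass 6+8=14, value 68+23=91
Best: 138 sci.

138 sci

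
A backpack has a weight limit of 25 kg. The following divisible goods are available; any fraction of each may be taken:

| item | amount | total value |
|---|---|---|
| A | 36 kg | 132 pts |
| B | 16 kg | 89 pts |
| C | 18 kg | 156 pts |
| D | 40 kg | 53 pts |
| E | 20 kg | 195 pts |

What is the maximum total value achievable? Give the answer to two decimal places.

Take in order of value per unit:
- E (195/20 per unit): all 20 → value 195, running total 195.00
- C (156/18 per unit): 5 of 18 → value 5×156/18 = 43.3333, running total 238.33
Total 238.33.

238.33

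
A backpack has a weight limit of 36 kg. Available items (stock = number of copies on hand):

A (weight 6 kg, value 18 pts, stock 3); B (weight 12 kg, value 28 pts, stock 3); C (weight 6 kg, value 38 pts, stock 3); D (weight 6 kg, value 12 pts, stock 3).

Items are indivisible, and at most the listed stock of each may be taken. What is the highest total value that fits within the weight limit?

168 pts

Best selections within weight 36 and stock limits:
- 3×A + 3×C: weight 36, value 168
- 2×A + 3×C + 1×D: weight 36, value 162
- 1×A + 1×B + 3×C: weight 36, value 160
Best: 168 pts.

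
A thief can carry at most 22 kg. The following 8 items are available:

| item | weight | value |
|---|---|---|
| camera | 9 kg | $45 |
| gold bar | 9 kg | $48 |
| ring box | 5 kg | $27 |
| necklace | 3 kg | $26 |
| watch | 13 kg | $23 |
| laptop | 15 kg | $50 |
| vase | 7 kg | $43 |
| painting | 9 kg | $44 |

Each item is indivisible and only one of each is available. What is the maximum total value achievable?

$119

Check high-value combinations within 22 kg:
- camera+gold bar+necklace: weight 9+9+3=21, value 45+48+26=119
- gold bar+ring box+vase: weight 9+5+7=21, value 48+27+43=118
- gold bar+necklace+painting: weight 9+3+9=21, value 48+26+44=118
Best: $119.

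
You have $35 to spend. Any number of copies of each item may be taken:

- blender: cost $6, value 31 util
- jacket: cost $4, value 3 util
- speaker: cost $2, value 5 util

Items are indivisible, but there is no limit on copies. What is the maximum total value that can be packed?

165 util

Best value-per-unit is blender at 31/6; filling with it alone gives 5×31 = 155.
Optimal mix: 5×blender + 2×speaker → cost 34, value 165.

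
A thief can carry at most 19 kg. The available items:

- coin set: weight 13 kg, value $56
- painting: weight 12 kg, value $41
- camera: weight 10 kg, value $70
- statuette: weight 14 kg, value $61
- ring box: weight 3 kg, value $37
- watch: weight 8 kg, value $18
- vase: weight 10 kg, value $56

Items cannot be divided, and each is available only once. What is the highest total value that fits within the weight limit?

This is a 0/1 knapsack; check combinations near the capacity.
- camera+ring box: weight 10+3=13, value 70+37=107
- statuette+ring box: weight 14+3=17, value 61+37=98
- ring box+vase: weight 3+10=13, value 37+56=93
- coin set+ring box: weight 13+3=16, value 56+37=93
- camera+watch: weight 10+8=18, value 70+18=88
Best: $107.

$107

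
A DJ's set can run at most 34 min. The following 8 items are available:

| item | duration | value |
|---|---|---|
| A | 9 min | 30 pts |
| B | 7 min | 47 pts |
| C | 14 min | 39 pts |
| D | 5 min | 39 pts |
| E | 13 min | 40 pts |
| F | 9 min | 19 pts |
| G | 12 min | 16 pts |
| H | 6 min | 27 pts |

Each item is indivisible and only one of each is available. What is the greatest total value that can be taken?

156 pts

Check high-value combinations within 34 min:
- A+B+D+E: duration 9+7+5+13=34, value 30+47+39+40=156
- B+D+E+H: duration 7+5+13+6=31, value 47+39+40+27=153
- B+C+D+H: duration 7+14+5+6=32, value 47+39+39+27=152
- B+D+E+F: duration 7+5+13+9=34, value 47+39+40+19=145
- A+B+D+H: duration 9+7+5+6=27, value 30+47+39+27=143
Best: 156 pts.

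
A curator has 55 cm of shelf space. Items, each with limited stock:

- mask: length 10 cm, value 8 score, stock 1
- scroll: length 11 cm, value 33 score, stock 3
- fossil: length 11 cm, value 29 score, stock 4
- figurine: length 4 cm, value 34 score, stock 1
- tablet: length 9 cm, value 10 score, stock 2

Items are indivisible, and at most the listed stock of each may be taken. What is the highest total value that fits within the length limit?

Top feasible selections:
- 3×scroll + 1×fossil + 1×figurine: length 48, value 162
- 2×scroll + 2×fossil + 1×figurine: length 48, value 158
Best: 162 score.

162 score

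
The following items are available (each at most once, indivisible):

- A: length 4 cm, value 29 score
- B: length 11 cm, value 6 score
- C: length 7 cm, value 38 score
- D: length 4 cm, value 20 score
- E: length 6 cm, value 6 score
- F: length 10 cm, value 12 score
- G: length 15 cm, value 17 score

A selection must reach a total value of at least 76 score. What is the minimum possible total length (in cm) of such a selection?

Subsets with value ≥ 76, sorted by total length:
- A+C+D: length 15, value 87
- A+C+D+E: length 21, value 93
- A+C+F: length 21, value 79
Minimum length: 15 cm.

15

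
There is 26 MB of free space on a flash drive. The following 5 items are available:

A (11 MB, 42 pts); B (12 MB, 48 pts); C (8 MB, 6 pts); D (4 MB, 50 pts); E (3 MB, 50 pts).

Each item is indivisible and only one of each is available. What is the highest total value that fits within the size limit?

148 pts

Check high-value combinations within 26 MB:
- B+D+E: size 12+4+3=19, value 48+50+50=148
- A+C+D+E: size 11+8+4+3=26, value 42+6+50+50=148
- A+D+E: size 11+4+3=18, value 42+50+50=142
- A+B+E: size 11+12+3=26, value 42+48+50=140
- C+D+E: size 8+4+3=15, value 6+50+50=106
Best: 148 pts.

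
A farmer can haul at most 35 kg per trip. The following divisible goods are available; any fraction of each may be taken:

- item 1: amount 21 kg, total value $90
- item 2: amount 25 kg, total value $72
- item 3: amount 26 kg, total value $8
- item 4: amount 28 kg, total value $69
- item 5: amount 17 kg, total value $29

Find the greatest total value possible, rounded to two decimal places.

Take in order of value per unit:
- item 1 (90/21 per unit): all 21 → value 90, running total 90.00
- item 2 (72/25 per unit): 14 of 25 → value 14×72/25 = 40.3200, running total 130.32
Total 130.32.

130.32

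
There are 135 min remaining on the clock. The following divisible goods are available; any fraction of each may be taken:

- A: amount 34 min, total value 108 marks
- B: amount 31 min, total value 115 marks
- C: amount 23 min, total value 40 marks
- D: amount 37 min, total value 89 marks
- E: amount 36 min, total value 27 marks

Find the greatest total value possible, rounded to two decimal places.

359.50

Take in order of value per unit:
- B (115/31 per unit): all 31 → value 115, running total 115.00
- A (108/34 per unit): all 34 → value 108, running total 223.00
- D (89/37 per unit): all 37 → value 89, running total 312.00
- C (40/23 per unit): all 23 → value 40, running total 352.00
- E (27/36 per unit): 10 of 36 → value 10×27/36 = 7.5000, running total 359.50
Total 359.50.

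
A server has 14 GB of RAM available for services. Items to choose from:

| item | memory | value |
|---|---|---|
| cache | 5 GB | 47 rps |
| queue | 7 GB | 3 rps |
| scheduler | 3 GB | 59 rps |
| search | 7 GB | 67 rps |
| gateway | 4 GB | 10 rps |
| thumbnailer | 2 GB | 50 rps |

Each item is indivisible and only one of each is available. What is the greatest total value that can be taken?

Check high-value combinations within 14 GB:
- scheduler+search+thumbnailer: memory 3+7+2=12, value 59+67+50=176
- cache+scheduler+gateway+thumbnailer: memory 5+3+4+2=14, value 47+59+10+50=166
- cache+search+thumbnailer: memory 5+7+2=14, value 47+67+50=164
Best: 176 rps.

176 rps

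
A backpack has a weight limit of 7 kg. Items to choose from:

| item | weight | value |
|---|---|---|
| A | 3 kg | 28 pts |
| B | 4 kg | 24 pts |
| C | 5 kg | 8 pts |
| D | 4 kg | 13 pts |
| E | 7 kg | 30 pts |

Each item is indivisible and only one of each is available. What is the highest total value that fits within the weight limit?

52 pts

This is a 0/1 knapsack; check combinations near the capacity.
- A+B: weight 3+4=7, value 28+24=52
- A+D: weight 3+4=7, value 28+13=41
- E: weight 7, value 30
Best: 52 pts.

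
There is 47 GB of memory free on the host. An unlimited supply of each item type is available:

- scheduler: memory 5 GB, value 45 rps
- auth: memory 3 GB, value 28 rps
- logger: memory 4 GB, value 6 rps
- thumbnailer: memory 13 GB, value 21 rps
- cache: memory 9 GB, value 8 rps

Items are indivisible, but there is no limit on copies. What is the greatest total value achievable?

437 rps

Best value-per-unit is auth at 28/3; filling with it alone gives 15×28 = 420.
Optimal mix: 1×scheduler + 14×auth → memory 47, value 437.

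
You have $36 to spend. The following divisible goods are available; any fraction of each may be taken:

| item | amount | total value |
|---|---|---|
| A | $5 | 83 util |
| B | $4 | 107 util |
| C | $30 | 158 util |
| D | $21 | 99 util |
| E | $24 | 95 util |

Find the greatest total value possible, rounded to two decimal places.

Take in order of value per unit:
- B (107/4 per unit): all 4 → value 107, running total 107.00
- A (83/5 per unit): all 5 → value 83, running total 190.00
- C (158/30 per unit): 27 of 30 → value 27×158/30 = 142.2000, running total 332.20
Total 332.20.

332.20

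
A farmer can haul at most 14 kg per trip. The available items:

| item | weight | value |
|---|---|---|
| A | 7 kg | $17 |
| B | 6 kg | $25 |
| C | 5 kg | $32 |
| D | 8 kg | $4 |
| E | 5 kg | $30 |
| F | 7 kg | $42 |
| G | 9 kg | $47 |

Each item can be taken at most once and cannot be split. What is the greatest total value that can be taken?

This is a 0/1 knapsack; check combinations near the capacity.
- C+G: weight 5+9=14, value 32+47=79
- E+G: weight 5+9=14, value 30+47=77
- C+F: weight 5+7=12, value 32+42=74
- E+F: weight 5+7=12, value 30+42=72
Best: $79.

$79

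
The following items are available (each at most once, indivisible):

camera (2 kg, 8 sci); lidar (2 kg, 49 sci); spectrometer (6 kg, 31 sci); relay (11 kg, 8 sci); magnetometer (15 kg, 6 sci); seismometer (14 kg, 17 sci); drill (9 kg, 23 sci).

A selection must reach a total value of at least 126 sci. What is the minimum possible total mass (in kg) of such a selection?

33

Subsets with value ≥ 126, sorted by total mass:
- camera+lidar+spectrometer+seismometer+drill: mass 33, value 128
- lidar+spectrometer+relay+seismometer+drill: mass 42, value 128
Minimum mass: 33 kg.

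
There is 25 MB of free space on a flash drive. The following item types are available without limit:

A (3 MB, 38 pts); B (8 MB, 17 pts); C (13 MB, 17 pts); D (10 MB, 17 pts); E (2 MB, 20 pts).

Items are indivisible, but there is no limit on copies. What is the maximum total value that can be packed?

Best value-per-unit is A at 38/3; filling with it alone gives 8×38 = 304.
Optimal mix: 7×A + 2×E → size 25, value 306.

306 pts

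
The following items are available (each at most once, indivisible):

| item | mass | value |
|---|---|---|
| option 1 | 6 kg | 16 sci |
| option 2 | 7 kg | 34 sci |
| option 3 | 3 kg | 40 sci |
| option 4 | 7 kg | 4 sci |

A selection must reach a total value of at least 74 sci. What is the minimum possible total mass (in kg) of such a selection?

Subsets with value ≥ 74, sorted by total mass:
- option 2+option 3: mass 10, value 74
- option 1+option 2+option 3: mass 16, value 90
- option 2+option 3+option 4: mass 17, value 78
- option 1+option 2+option 3+option 4: mass 23, value 94
Minimum mass: 10 kg.

10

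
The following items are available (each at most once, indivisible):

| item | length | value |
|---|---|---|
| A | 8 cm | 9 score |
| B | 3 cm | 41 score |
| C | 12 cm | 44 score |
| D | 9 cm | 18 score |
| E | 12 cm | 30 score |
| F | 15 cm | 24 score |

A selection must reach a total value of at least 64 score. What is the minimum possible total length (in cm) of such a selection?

Subsets with value ≥ 64, sorted by total length:
- B+C: length 15, value 85
- B+E: length 15, value 71
- B+F: length 18, value 65
- A+B+D: length 20, value 68
Minimum length: 15 cm.

15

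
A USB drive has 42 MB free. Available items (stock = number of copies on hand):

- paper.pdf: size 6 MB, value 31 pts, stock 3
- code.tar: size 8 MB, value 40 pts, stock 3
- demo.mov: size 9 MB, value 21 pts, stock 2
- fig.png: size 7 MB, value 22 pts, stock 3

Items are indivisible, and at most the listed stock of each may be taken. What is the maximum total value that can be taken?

213 pts

Top feasible selections:
- 3×paper.pdf + 3×code.tar: size 42, value 213
- 3×paper.pdf + 2×code.tar + 1×fig.png: size 41, value 195
- 2×paper.pdf + 2×code.tar + 2×fig.png: size 42, value 186
Best: 213 pts.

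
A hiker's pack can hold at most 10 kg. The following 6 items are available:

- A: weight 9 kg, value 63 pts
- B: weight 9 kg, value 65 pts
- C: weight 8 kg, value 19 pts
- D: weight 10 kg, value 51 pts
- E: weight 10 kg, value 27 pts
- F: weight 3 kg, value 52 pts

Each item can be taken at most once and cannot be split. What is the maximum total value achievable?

65 pts

Check high-value combinations within 10 kg:
- B: weight 9, value 65
- A: weight 9, value 63
- F: weight 3, value 52
Best: 65 pts.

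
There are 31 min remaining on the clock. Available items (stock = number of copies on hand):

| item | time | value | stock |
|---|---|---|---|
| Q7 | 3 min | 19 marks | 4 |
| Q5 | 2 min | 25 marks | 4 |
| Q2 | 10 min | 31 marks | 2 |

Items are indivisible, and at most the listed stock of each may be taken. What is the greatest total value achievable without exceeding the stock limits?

Top feasible selections:
- 4×Q7 + 4×Q5 + 1×Q2: time 30, value 207
- 3×Q7 + 4×Q5 + 1×Q2: time 27, value 188
- 4×Q7 + 3×Q5 + 1×Q2: time 28, value 182
- 1×Q7 + 4×Q5 + 2×Q2: time 31, value 181
Best: 207 marks.

207 marks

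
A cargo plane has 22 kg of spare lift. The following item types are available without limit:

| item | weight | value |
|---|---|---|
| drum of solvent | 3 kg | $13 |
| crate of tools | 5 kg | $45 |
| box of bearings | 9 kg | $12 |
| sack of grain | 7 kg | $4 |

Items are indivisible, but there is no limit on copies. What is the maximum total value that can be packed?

$180

Best value-per-unit is crate of tools at 45/5, and filling with it alone uses weight 4×5=20. No mix of the others beats 4×45 = 180.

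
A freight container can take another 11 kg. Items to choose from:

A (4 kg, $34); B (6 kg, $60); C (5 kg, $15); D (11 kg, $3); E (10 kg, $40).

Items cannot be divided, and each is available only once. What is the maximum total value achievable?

Check high-value combinations within 11 kg:
- A+B: weight 4+6=10, value 34+60=94
- B+C: weight 6+5=11, value 60+15=75
- B: weight 6, value 60
- A+C: weight 4+5=9, value 34+15=49
- E: weight 10, value 40
Best: $94.

$94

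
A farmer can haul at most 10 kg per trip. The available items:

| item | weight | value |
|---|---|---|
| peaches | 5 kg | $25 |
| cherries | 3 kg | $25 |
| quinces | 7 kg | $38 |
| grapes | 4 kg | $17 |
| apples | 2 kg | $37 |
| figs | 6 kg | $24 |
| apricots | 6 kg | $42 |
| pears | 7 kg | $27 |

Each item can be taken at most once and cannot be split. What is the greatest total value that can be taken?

Check high-value combinations within 10 kg:
- peaches+cherries+apples: weight 5+3+2=10, value 25+25+37=87
- apples+apricots: weight 2+6=8, value 37+42=79
- cherries+grapes+apples: weight 3+4+2=9, value 25+17+37=79
- quinces+apples: weight 7+2=9, value 38+37=75
Best: $87.

$87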